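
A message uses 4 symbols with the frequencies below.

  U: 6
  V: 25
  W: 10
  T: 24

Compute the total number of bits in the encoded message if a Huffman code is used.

121

Greedily combine the two least-frequent nodes:
merge U(6) and W(10): 16
merge 16 and T(24): 40
merge V(25) and 40: 65
Each symbol's bit-cost is frequency × depth; summing gives 121 bits (equivalently 16 + 40 + 65).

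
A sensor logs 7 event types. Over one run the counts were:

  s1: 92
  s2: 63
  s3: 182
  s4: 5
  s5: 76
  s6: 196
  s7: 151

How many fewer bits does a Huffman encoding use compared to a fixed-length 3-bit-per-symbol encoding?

Fixed-length: 3 bits × 765 symbols = 2295 bits.
Huffman merges:
s4(5) + s2(63) → 68
68 + s5(76) → 144
s1(92) + 144 → 236
s7(151) + s3(182) → 333
s6(196) + 236 → 432
333 + 432 → 765
Huffman total = 68 + 144 + 236 + 333 + 432 + 765 = 1978 bits.
Saving = 2295 − 1978 = 317 bits.

317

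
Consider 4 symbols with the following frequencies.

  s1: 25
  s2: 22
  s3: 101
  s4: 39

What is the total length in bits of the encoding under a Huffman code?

320

Merge the two smallest weights repeatedly:
combine s2(22), s1(25) → 47
combine s4(39), 47 → 86
combine 86, s3(101) → 187
Total encoded bits = sum of merged weights = 47 + 86 + 187 = 320.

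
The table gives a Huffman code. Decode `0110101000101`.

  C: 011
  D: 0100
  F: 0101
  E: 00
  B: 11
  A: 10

Read left to right; each codeword is recognised as soon as it completes (prefix code):
  011→C | 0101→F | 00→E | 0101→F
Decoded message: CFEF

CFEF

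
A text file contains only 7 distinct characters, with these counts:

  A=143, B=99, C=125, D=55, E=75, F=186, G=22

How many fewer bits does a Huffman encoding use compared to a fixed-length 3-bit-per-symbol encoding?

Fixed-length: 3 bits × 705 symbols = 2115 bits.
Huffman merges:
G(22) + D(55) → 77
E(75) + 77 → 152
B(99) + C(125) → 224
A(143) + 152 → 295
F(186) + 224 → 410
295 + 410 → 705
Huffman total = 77 + 152 + 224 + 295 + 410 + 705 = 1863 bits.
Saving = 2115 − 1863 = 252 bits.

252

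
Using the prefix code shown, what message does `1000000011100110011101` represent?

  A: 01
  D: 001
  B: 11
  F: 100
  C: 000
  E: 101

Read left to right; each codeword is recognised as soon as it completes (prefix code):
  100→F | 000→C | 001→D | 11→B | 001→D | 100→F | 11→B | 101→E
Decoded message: FCDBDFBE

FCDBDFBE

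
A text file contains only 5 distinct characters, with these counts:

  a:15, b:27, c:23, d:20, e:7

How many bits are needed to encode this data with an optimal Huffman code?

Build the Huffman tree bottom-up:
combine e(7), a(15) → 22
combine d(20), 22 → 42
combine c(23), b(27) → 50
combine 42, 50 → 92
Total encoded bits = sum of merged weights = 22 + 42 + 50 + 92 = 206.

206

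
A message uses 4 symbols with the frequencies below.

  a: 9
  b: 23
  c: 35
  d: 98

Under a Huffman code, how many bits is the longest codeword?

3

Merge the two lowest-weight nodes at each step:
a(9) + b(23) → 32
32 + c(35) → 67
67 + d(98) → 165
The rarest symbols sit at the bottom; the longest codeword is 3 bits.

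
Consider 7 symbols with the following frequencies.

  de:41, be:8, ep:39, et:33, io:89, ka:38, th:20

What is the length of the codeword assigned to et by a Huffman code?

Repeatedly merge the two smallest:
be(8) + th(20) → 28
28 + et(33) → 61
ka(38) + ep(39) → 77
de(41) + 61 → 102
77 + io(89) → 166
102 + 166 → 268
et sits 3 levels below the root, so its codeword is 3 bits.

3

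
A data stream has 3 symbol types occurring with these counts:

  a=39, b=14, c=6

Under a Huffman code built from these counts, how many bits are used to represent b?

Huffman merges, smallest pair first:
combine c(6), b(14) → 20
combine 20, a(39) → 59
The subtree containing b is merged 2 times, so code length = 2.

2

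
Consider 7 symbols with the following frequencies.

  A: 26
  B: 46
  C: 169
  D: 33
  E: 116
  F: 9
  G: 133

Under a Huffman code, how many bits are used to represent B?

3

Repeatedly merge the two smallest:
combine F(9), A(26) → 35
combine D(33), 35 → 68
combine B(46), 68 → 114
combine 114, E(116) → 230
combine G(133), C(169) → 302
combine 230, 302 → 532
B sits 3 levels below the root, so its codeword is 3 bits.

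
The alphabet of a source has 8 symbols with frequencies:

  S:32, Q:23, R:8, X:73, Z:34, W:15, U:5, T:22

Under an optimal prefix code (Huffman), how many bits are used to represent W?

Repeatedly merge the two smallest:
U(5) + R(8) → 13
13 + W(15) → 28
T(22) + Q(23) → 45
28 + S(32) → 60
Z(34) + 45 → 79
60 + X(73) → 133
79 + 133 → 212
The subtree containing W is merged 4 times, so code length = 4.

4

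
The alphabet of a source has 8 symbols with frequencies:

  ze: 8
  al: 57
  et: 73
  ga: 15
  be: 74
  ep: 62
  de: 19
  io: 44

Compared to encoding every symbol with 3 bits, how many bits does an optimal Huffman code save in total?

82

Fixed-length: 3 bits × 352 symbols = 1056 bits.
Huffman merges:
combine ze(8), ga(15) → 23
combine de(19), 23 → 42
combine 42, io(44) → 86
combine al(57), ep(62) → 119
combine et(73), be(74) → 147
combine 86, 119 → 205
combine 147, 205 → 352
Huffman total = 23 + 42 + 86 + 119 + 147 + 205 + 352 = 974 bits.
Saving = 1056 − 974 = 82 bits.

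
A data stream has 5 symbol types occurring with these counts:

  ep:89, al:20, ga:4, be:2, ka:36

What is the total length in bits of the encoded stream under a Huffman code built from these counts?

245

Build the Huffman tree bottom-up:
be(2) + ga(4) → 6
6 + al(20) → 26
26 + ka(36) → 62
62 + ep(89) → 151
Each symbol's bit-cost is frequency × depth; summing gives 245 bits (equivalently 6 + 26 + 62 + 151).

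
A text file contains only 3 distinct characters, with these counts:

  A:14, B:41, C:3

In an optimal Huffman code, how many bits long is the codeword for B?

Huffman merges, smallest pair first:
C(3) + A(14) → 17
17 + B(41) → 58
B is a child of the root — depth 1, so its codeword is a single bit.

1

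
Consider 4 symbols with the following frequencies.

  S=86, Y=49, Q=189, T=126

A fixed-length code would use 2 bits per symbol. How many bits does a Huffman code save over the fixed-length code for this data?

Fixed-length: 2 bits × 450 symbols = 900 bits.
Huffman merges:
merge Y(49) and S(86): 135
merge T(126) and 135: 261
merge Q(189) and 261: 450
Huffman total = 135 + 261 + 450 = 846 bits.
Saving = 900 − 846 = 54 bits.

54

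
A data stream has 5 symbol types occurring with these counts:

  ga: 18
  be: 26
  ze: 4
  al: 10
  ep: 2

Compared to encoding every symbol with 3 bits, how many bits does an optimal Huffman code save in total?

64

Fixed-length: 3 bits × 60 symbols = 180 bits.
Huffman merges:
ep(2) + ze(4) → 6
6 + al(10) → 16
16 + ga(18) → 34
be(26) + 34 → 60
Huffman total = 6 + 16 + 34 + 60 = 116 bits.
Saving = 180 − 116 = 64 bits.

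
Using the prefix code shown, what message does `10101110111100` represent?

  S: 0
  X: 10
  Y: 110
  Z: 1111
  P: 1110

XXPZSS

Read left to right; each codeword is recognised as soon as it completes (prefix code):
  10→X | 10→X | 1110→P | 1111→Z | 0→S | 0→S
Decoded message: XXPZSS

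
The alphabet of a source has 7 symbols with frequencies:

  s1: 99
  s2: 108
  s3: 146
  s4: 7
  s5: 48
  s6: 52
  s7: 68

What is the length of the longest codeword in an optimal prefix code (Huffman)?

4

Merge the two lowest-weight nodes at each step:
combine s4(7), s5(48) → 55
combine s6(52), 55 → 107
combine s7(68), s1(99) → 167
combine 107, s2(108) → 215
combine s3(146), 167 → 313
combine 215, 313 → 528
The rarest symbols sit at the bottom; the longest codeword is 4 bits.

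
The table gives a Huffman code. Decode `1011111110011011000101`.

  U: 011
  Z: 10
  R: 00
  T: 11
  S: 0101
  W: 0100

Read left to right; each codeword is recognised as soon as it completes (prefix code):
  10→Z | 11→T | 11→T | 11→T | 10→Z | 011→U | 011→U | 00→R | 0101→S
Decoded message: ZTTTZUURS

ZTTTZUURS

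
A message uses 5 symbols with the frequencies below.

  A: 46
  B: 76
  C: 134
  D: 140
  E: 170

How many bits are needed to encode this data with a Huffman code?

Greedily combine the two least-frequent nodes:
combine A(46), B(76) → 122
combine 122, C(134) → 256
combine D(140), E(170) → 310
combine 256, 310 → 566
Total encoded bits = sum of merged weights = 122 + 256 + 310 + 566 = 1254.

1254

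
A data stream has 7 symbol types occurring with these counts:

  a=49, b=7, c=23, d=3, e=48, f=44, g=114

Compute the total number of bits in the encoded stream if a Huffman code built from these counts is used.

Merge the two smallest weights repeatedly:
merge d(3) and b(7): 10
merge 10 and c(23): 33
merge 33 and f(44): 77
merge e(48) and a(49): 97
merge 77 and 97: 174
merge g(114) and 174: 288
The encoded length is the sum of every internal node's weight: 10 + 33 + 77 + 97 + 174 + 288 = 679 bits.

679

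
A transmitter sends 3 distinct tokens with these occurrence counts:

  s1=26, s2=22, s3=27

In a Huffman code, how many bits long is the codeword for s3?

1

Build the tree from the bottom:
merge s2(22) and s1(26): 48
merge s3(27) and 48: 75
s3 is merged only at the final step, so code length = 1.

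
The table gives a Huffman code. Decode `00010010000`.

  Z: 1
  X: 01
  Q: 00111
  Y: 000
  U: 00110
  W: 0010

YZWY

Read left to right; each codeword is recognised as soon as it completes (prefix code):
  000→Y | 1→Z | 0010→W | 000→Y
Decoded message: YZWY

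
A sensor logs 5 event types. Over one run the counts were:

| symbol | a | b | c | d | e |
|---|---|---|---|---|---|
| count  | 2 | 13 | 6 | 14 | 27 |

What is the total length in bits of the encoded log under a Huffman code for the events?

Merge the two smallest weights repeatedly:
merge a(2) and c(6): 8
merge 8 and b(13): 21
merge d(14) and 21: 35
merge e(27) and 35: 62
The encoded length is the sum of every internal node's weight: 8 + 21 + 35 + 62 = 126 bits.

126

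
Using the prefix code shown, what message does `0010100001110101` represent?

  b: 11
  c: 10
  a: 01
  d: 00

dccdabaa

Read left to right; each codeword is recognised as soon as it completes (prefix code):
  00→d | 10→c | 10→c | 00→d | 01→a | 11→b | 01→a | 01→a
Decoded message: dccdabaa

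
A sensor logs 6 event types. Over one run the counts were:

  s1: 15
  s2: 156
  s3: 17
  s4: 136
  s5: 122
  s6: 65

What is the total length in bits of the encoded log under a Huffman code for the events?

1151

Greedily combine the two least-frequent nodes:
merge s1(15) and s3(17): 32
merge 32 and s6(65): 97
merge 97 and s5(122): 219
merge s4(136) and s2(156): 292
merge 219 and 292: 511
Total encoded bits = sum of merged weights = 32 + 97 + 219 + 292 + 511 = 1151.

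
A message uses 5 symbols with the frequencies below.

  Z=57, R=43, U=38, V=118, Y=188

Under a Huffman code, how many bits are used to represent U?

4

Huffman merges, smallest pair first:
U(38) + R(43) → 81
Z(57) + 81 → 138
V(118) + 138 → 256
Y(188) + 256 → 444
U sits 4 levels below the root, so its codeword is 4 bits.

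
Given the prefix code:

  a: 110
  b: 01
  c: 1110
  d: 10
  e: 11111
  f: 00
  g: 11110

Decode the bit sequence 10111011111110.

Read left to right; each codeword is recognised as soon as it completes (prefix code):
  10→d | 1110→c | 11111→e | 110→a
Decoded message: dcea

dcea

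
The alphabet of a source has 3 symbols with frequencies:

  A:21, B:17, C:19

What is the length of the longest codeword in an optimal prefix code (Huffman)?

2

Merge the two lowest-weight nodes at each step:
combine B(17), C(19) → 36
combine A(21), 36 → 57
The rarest symbols sit at the bottom; the longest codeword is 2 bits.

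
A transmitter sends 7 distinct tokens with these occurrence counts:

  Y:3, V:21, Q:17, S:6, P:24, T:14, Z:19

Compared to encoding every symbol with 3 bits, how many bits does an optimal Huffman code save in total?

Fixed-length: 3 bits × 104 symbols = 312 bits.
Huffman merges:
combine Y(3), S(6) → 9
combine 9, T(14) → 23
combine Q(17), Z(19) → 36
combine V(21), 23 → 44
combine P(24), 36 → 60
combine 44, 60 → 104
Huffman total = 9 + 23 + 36 + 44 + 60 + 104 = 276 bits.
Saving = 312 − 276 = 36 bits.

36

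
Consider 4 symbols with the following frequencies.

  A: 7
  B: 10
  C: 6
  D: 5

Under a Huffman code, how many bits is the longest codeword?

2

Merge the two lowest-weight nodes at each step:
D(5) + C(6) → 11
A(7) + B(10) → 17
11 + 17 → 28
The first pair merged (D, C) ends up deepest, at depth 2.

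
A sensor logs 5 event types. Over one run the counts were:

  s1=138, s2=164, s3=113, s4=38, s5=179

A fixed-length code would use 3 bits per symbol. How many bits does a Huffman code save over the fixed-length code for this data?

481

Fixed-length: 3 bits × 632 symbols = 1896 bits.
Huffman merges:
s4(38) + s3(113) → 151
s1(138) + 151 → 289
s2(164) + s5(179) → 343
289 + 343 → 632
Huffman total = 151 + 289 + 343 + 632 = 1415 bits.
Saving = 1896 − 1415 = 481 bits.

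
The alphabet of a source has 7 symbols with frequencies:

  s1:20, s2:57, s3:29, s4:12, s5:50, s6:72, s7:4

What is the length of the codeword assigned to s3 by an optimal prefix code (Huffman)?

3

Build the tree from the bottom:
combine s7(4), s4(12) → 16
combine 16, s1(20) → 36
combine s3(29), 36 → 65
combine s5(50), s2(57) → 107
combine 65, s6(72) → 137
combine 107, 137 → 244
The subtree containing s3 is merged 3 times, so code length = 3.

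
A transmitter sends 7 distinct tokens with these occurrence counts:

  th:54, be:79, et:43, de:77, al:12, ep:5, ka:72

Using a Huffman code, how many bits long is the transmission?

Greedily combine the two least-frequent nodes:
combine ep(5), al(12) → 17
combine 17, et(43) → 60
combine th(54), 60 → 114
combine ka(72), de(77) → 149
combine be(79), 114 → 193
combine 149, 193 → 342
The encoded length is the sum of every internal node's weight: 17 + 60 + 114 + 149 + 193 + 342 = 875 bits.

875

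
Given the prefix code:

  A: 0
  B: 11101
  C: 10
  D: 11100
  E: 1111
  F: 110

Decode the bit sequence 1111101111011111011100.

ECEAECD

Read left to right; each codeword is recognised as soon as it completes (prefix code):
  1111→E | 10→C | 1111→E | 0→A | 1111→E | 10→C | 11100→D
Decoded message: ECEAECD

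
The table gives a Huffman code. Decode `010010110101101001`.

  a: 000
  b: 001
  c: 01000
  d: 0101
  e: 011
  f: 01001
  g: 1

fedgf

Read left to right; each codeword is recognised as soon as it completes (prefix code):
  01001→f | 011→e | 0101→d | 1→g | 01001→f
Decoded message: fedgf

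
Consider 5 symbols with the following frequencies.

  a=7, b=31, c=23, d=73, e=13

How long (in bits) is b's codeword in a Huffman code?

2

Huffman merges, smallest pair first:
merge a(7) and e(13): 20
merge 20 and c(23): 43
merge b(31) and 43: 74
merge d(73) and 74: 147
b's leaf is at depth 2, giving a 2-bit codeword.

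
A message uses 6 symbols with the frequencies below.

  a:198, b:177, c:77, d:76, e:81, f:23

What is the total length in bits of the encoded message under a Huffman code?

Greedily combine the two least-frequent nodes:
combine f(23), d(76) → 99
combine c(77), e(81) → 158
combine 99, 158 → 257
combine b(177), a(198) → 375
combine 257, 375 → 632
The encoded length is the sum of every internal node's weight: 99 + 158 + 257 + 375 + 632 = 1521 bits.

1521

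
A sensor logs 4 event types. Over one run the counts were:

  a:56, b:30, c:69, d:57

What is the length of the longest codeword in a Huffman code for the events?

2

Merge the two lowest-weight nodes at each step:
merge b(30) and a(56): 86
merge d(57) and c(69): 126
merge 86 and 126: 212
The first pair merged (b, a) ends up deepest, at depth 2.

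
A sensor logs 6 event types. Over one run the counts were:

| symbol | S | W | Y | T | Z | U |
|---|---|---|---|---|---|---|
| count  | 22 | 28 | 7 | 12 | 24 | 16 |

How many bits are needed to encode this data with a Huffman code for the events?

272

Merge the two smallest weights repeatedly:
combine Y(7), T(12) → 19
combine U(16), 19 → 35
combine S(22), Z(24) → 46
combine W(28), 35 → 63
combine 46, 63 → 109
The encoded length is the sum of every internal node's weight: 19 + 35 + 46 + 63 + 109 = 272 bits.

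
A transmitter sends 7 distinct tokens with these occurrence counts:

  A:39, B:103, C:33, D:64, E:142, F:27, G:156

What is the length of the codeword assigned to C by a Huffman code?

5

Huffman merges, smallest pair first:
F(27) + C(33) → 60
A(39) + 60 → 99
D(64) + 99 → 163
B(103) + E(142) → 245
G(156) + 163 → 319
245 + 319 → 564
C sits 5 levels below the root, so its codeword is 5 bits.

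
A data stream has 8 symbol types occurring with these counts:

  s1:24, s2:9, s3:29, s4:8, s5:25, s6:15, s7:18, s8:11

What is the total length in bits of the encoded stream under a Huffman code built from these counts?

Build the Huffman tree bottom-up:
combine s4(8), s2(9) → 17
combine s8(11), s6(15) → 26
combine 17, s7(18) → 35
combine s1(24), s5(25) → 49
combine 26, s3(29) → 55
combine 35, 49 → 84
combine 55, 84 → 139
Total encoded bits = sum of merged weights = 17 + 26 + 35 + 49 + 55 + 84 + 139 = 405.

405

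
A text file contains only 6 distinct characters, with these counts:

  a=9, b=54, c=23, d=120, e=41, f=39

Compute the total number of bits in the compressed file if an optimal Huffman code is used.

650

Build the Huffman tree bottom-up:
a(9) + c(23) → 32
32 + f(39) → 71
e(41) + b(54) → 95
71 + 95 → 166
d(120) + 166 → 286
Each symbol's bit-cost is frequency × depth; summing gives 650 bits (equivalently 32 + 71 + 95 + 166 + 286).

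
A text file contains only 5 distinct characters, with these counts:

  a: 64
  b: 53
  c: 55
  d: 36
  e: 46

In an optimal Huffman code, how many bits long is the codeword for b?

2

Huffman merges, smallest pair first:
combine d(36), e(46) → 82
combine b(53), c(55) → 108
combine a(64), 82 → 146
combine 108, 146 → 254
b sits 2 levels below the root, so its codeword is 2 bits.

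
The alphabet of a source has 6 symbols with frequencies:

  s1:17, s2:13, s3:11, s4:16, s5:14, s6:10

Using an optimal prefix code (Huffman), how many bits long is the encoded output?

Greedily combine the two least-frequent nodes:
s6(10) + s3(11) → 21
s2(13) + s5(14) → 27
s4(16) + s1(17) → 33
21 + 27 → 48
33 + 48 → 81
The encoded length is the sum of every internal node's weight: 21 + 27 + 33 + 48 + 81 = 210 bits.

210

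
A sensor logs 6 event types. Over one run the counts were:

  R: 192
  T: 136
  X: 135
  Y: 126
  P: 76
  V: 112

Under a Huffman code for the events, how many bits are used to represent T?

2

Build the tree from the bottom:
merge P(76) and V(112): 188
merge Y(126) and X(135): 261
merge T(136) and 188: 324
merge R(192) and 261: 453
merge 324 and 453: 777
T sits 2 levels below the root, so its codeword is 2 bits.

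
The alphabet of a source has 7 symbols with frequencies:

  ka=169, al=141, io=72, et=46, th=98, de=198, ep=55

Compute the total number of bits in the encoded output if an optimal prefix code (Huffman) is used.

2071

Build the Huffman tree bottom-up:
merge et(46) and ep(55): 101
merge io(72) and th(98): 170
merge 101 and al(141): 242
merge ka(169) and 170: 339
merge de(198) and 242: 440
merge 339 and 440: 779
Total encoded bits = sum of merged weights = 101 + 170 + 242 + 339 + 440 + 779 = 2071.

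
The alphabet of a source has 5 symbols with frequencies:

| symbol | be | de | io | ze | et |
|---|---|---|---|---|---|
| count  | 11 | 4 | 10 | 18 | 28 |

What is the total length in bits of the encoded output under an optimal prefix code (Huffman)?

153

Build the Huffman tree bottom-up:
combine de(4), io(10) → 14
combine be(11), 14 → 25
combine ze(18), 25 → 43
combine et(28), 43 → 71
Total encoded bits = sum of merged weights = 14 + 25 + 43 + 71 = 153.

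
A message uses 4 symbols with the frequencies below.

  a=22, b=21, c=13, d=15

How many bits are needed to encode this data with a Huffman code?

142

Greedily combine the two least-frequent nodes:
merge c(13) and d(15): 28
merge b(21) and a(22): 43
merge 28 and 43: 71
Total encoded bits = sum of merged weights = 28 + 43 + 71 = 142.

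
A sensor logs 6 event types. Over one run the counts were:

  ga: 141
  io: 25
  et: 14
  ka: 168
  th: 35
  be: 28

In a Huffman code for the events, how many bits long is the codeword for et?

Huffman merges, smallest pair first:
combine et(14), io(25) → 39
combine be(28), th(35) → 63
combine 39, 63 → 102
combine 102, ga(141) → 243
combine ka(168), 243 → 411
et's leaf is at depth 4, giving a 4-bit codeword.

4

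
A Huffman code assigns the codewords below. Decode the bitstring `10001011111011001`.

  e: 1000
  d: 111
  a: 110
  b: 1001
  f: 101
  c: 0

efdfb

Read left to right; each codeword is recognised as soon as it completes (prefix code):
  1000→e | 101→f | 111→d | 101→f | 1001→b
Decoded message: efdfb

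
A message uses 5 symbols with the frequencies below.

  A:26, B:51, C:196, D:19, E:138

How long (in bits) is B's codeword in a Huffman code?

3

Repeatedly merge the two smallest:
combine D(19), A(26) → 45
combine 45, B(51) → 96
combine 96, E(138) → 234
combine C(196), 234 → 430
The subtree containing B is merged 3 times, so code length = 3.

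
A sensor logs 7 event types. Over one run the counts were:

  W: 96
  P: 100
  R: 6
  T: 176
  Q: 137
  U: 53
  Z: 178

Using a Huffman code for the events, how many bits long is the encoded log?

Greedily combine the two least-frequent nodes:
combine R(6), U(53) → 59
combine 59, W(96) → 155
combine P(100), Q(137) → 237
combine 155, T(176) → 331
combine Z(178), 237 → 415
combine 331, 415 → 746
Each symbol's bit-cost is frequency × depth; summing gives 1943 bits (equivalently 59 + 155 + 237 + 331 + 415 + 746).

1943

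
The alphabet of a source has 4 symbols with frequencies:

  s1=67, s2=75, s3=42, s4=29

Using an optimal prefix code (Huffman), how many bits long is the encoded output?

Greedily combine the two least-frequent nodes:
merge s4(29) and s3(42): 71
merge s1(67) and 71: 138
merge s2(75) and 138: 213
Total encoded bits = sum of merged weights = 71 + 138 + 213 = 422.

422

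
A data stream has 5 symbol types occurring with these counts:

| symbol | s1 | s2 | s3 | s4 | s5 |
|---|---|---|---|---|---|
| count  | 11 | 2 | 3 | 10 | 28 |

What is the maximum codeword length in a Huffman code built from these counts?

Merge the two lowest-weight nodes at each step:
combine s2(2), s3(3) → 5
combine 5, s4(10) → 15
combine s1(11), 15 → 26
combine 26, s5(28) → 54
The rarest symbols sit at the bottom; the longest codeword is 4 bits.

4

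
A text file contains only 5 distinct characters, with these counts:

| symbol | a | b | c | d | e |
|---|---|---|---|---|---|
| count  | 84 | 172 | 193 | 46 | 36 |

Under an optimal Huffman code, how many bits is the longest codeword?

4

Merge the two lowest-weight nodes at each step:
merge e(36) and d(46): 82
merge 82 and a(84): 166
merge 166 and b(172): 338
merge c(193) and 338: 531
The first pair merged (e, d) ends up deepest, at depth 4.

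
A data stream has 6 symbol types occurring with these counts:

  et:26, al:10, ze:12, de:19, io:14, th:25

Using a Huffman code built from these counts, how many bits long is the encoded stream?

267

Greedily combine the two least-frequent nodes:
merge al(10) and ze(12): 22
merge io(14) and de(19): 33
merge 22 and th(25): 47
merge et(26) and 33: 59
merge 47 and 59: 106
Each symbol's bit-cost is frequency × depth; summing gives 267 bits (equivalently 22 + 33 + 47 + 59 + 106).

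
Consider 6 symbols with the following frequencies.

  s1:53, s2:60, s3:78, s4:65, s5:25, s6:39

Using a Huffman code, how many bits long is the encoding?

Build the Huffman tree bottom-up:
combine s5(25), s6(39) → 64
combine s1(53), s2(60) → 113
combine 64, s4(65) → 129
combine s3(78), 113 → 191
combine 129, 191 → 320
Total encoded bits = sum of merged weights = 64 + 113 + 129 + 191 + 320 = 817.

817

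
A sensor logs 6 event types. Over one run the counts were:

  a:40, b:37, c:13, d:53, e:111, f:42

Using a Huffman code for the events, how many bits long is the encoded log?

Build the Huffman tree bottom-up:
c(13) + b(37) → 50
a(40) + f(42) → 82
50 + d(53) → 103
82 + 103 → 185
e(111) + 185 → 296
Total encoded bits = sum of merged weights = 50 + 82 + 103 + 185 + 296 = 716.

716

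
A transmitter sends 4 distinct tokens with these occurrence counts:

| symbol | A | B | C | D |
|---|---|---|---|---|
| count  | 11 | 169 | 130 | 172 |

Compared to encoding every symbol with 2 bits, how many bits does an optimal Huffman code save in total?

Fixed-length: 2 bits × 482 symbols = 964 bits.
Huffman merges:
combine A(11), C(130) → 141
combine 141, B(169) → 310
combine D(172), 310 → 482
Huffman total = 141 + 310 + 482 = 933 bits.
Saving = 964 − 933 = 31 bits.

31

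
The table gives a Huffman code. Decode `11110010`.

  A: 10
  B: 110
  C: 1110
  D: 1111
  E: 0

DEEA

Read left to right; each codeword is recognised as soon as it completes (prefix code):
  1111→D | 0→E | 0→E | 10→A
Decoded message: DEEA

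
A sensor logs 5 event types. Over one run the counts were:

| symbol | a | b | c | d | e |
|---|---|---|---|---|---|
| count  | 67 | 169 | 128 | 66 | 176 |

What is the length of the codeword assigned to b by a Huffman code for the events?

2

Build the tree from the bottom:
combine d(66), a(67) → 133
combine c(128), 133 → 261
combine b(169), e(176) → 345
combine 261, 345 → 606
b sits 2 levels below the root, so its codeword is 2 bits.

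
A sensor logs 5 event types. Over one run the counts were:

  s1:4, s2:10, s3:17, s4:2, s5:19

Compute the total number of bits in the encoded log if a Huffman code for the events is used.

107

Merge the two smallest weights repeatedly:
combine s4(2), s1(4) → 6
combine 6, s2(10) → 16
combine 16, s3(17) → 33
combine s5(19), 33 → 52
The encoded length is the sum of every internal node's weight: 6 + 16 + 33 + 52 = 107 bits.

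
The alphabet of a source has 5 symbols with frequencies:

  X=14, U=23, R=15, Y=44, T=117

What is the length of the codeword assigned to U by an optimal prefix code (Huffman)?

3

Repeatedly merge the two smallest:
combine X(14), R(15) → 29
combine U(23), 29 → 52
combine Y(44), 52 → 96
combine 96, T(117) → 213
The subtree containing U is merged 3 times, so code length = 3.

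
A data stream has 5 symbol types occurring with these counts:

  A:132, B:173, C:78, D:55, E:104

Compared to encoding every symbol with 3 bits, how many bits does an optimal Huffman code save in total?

409

Fixed-length: 3 bits × 542 symbols = 1626 bits.
Huffman merges:
merge D(55) and C(78): 133
merge E(104) and A(132): 236
merge 133 and B(173): 306
merge 236 and 306: 542
Huffman total = 133 + 236 + 306 + 542 = 1217 bits.
Saving = 1626 − 1217 = 409 bits.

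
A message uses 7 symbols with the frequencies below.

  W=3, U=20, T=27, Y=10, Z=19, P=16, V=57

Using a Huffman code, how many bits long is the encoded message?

Build the Huffman tree bottom-up:
W(3) + Y(10) → 13
13 + P(16) → 29
Z(19) + U(20) → 39
T(27) + 29 → 56
39 + 56 → 95
V(57) + 95 → 152
Total encoded bits = sum of merged weights = 13 + 29 + 39 + 56 + 95 + 152 = 384.

384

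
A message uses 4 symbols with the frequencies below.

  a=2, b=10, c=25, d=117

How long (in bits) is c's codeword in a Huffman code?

Repeatedly merge the two smallest:
combine a(2), b(10) → 12
combine 12, c(25) → 37
combine 37, d(117) → 154
c sits 2 levels below the root, so its codeword is 2 bits.

2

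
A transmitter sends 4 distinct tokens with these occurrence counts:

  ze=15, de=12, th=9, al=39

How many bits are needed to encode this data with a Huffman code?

132

Greedily combine the two least-frequent nodes:
th(9) + de(12) → 21
ze(15) + 21 → 36
36 + al(39) → 75
Total encoded bits = sum of merged weights = 21 + 36 + 75 = 132.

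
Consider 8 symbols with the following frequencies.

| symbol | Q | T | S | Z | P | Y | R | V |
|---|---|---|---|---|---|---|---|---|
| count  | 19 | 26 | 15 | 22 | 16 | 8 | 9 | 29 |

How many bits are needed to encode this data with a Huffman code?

420

Build the Huffman tree bottom-up:
Y(8) + R(9) → 17
S(15) + P(16) → 31
17 + Q(19) → 36
Z(22) + T(26) → 48
V(29) + 31 → 60
36 + 48 → 84
60 + 84 → 144
Total encoded bits = sum of merged weights = 17 + 31 + 36 + 48 + 60 + 84 + 144 = 420.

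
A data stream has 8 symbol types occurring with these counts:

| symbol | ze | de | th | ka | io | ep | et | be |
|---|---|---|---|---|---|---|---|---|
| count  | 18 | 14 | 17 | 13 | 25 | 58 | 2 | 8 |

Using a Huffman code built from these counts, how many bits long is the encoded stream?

Build the Huffman tree bottom-up:
combine et(2), be(8) → 10
combine 10, ka(13) → 23
combine de(14), th(17) → 31
combine ze(18), 23 → 41
combine io(25), 31 → 56
combine 41, 56 → 97
combine ep(58), 97 → 155
The encoded length is the sum of every internal node's weight: 10 + 23 + 31 + 41 + 56 + 97 + 155 = 413 bits.

413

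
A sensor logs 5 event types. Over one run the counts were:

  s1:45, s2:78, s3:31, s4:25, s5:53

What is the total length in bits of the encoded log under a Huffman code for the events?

520

Greedily combine the two least-frequent nodes:
merge s4(25) and s3(31): 56
merge s1(45) and s5(53): 98
merge 56 and s2(78): 134
merge 98 and 134: 232
Each symbol's bit-cost is frequency × depth; summing gives 520 bits (equivalently 56 + 98 + 134 + 232).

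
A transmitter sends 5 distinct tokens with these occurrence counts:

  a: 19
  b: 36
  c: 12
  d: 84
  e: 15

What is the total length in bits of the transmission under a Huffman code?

Merge the two smallest weights repeatedly:
combine c(12), e(15) → 27
combine a(19), 27 → 46
combine b(36), 46 → 82
combine 82, d(84) → 166
Total encoded bits = sum of merged weights = 27 + 46 + 82 + 166 = 321.

321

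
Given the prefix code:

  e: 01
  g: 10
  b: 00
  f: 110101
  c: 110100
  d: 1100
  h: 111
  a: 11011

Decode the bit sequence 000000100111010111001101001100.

bbbgefdcd

Read left to right; each codeword is recognised as soon as it completes (prefix code):
  00→b | 00→b | 00→b | 10→g | 01→e | 110101→f | 1100→d | 110100→c | 1100→d
Decoded message: bbbgefdcd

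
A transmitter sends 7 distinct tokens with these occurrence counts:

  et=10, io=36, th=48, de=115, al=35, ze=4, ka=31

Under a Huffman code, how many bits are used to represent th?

3

Build the tree from the bottom:
combine ze(4), et(10) → 14
combine 14, ka(31) → 45
combine al(35), io(36) → 71
combine 45, th(48) → 93
combine 71, 93 → 164
combine de(115), 164 → 279
th's leaf is at depth 3, giving a 3-bit codeword.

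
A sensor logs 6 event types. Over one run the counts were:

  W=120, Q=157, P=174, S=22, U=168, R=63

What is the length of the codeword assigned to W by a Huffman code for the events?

Repeatedly merge the two smallest:
combine S(22), R(63) → 85
combine 85, W(120) → 205
combine Q(157), U(168) → 325
combine P(174), 205 → 379
combine 325, 379 → 704
W sits 3 levels below the root, so its codeword is 3 bits.

3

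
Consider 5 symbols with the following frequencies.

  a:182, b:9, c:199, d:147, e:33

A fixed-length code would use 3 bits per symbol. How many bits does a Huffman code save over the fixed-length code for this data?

Fixed-length: 3 bits × 570 symbols = 1710 bits.
Huffman merges:
combine b(9), e(33) → 42
combine 42, d(147) → 189
combine a(182), 189 → 371
combine c(199), 371 → 570
Huffman total = 42 + 189 + 371 + 570 = 1172 bits.
Saving = 1710 − 1172 = 538 bits.

538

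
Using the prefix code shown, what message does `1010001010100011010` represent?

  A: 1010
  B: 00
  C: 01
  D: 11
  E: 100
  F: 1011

Read left to right; each codeword is recognised as soon as it completes (prefix code):
  1010→A | 00→B | 1010→A | 100→E | 01→C | 1010→A
Decoded message: ABAECA

ABAECA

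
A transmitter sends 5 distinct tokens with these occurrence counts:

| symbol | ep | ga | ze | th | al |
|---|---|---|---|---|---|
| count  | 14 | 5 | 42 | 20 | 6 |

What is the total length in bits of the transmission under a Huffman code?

Build the Huffman tree bottom-up:
merge ga(5) and al(6): 11
merge 11 and ep(14): 25
merge th(20) and 25: 45
merge ze(42) and 45: 87
The encoded length is the sum of every internal node's weight: 11 + 25 + 45 + 87 = 168 bits.

168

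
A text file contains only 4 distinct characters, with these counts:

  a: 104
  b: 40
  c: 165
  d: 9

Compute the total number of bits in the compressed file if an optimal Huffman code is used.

Greedily combine the two least-frequent nodes:
d(9) + b(40) → 49
49 + a(104) → 153
153 + c(165) → 318
The encoded length is the sum of every internal node's weight: 49 + 153 + 318 = 520 bits.

520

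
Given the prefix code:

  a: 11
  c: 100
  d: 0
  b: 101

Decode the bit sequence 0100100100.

dccc

Read left to right; each codeword is recognised as soon as it completes (prefix code):
  0→d | 100→c | 100→c | 100→c
Decoded message: dccc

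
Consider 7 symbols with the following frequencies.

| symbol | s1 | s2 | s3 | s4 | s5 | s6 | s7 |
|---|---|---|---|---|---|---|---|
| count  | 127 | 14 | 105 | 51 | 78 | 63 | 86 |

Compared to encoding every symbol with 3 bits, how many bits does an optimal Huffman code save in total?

Fixed-length: 3 bits × 524 symbols = 1572 bits.
Huffman merges:
s2(14) + s4(51) → 65
s6(63) + 65 → 128
s5(78) + s7(86) → 164
s3(105) + s1(127) → 232
128 + 164 → 292
232 + 292 → 524
Huffman total = 65 + 128 + 164 + 232 + 292 + 524 = 1405 bits.
Saving = 1572 − 1405 = 167 bits.

167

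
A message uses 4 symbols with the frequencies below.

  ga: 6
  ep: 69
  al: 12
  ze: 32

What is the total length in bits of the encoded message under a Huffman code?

Build the Huffman tree bottom-up:
combine ga(6), al(12) → 18
combine 18, ze(32) → 50
combine 50, ep(69) → 119
The encoded length is the sum of every internal node's weight: 18 + 50 + 119 = 187 bits.

187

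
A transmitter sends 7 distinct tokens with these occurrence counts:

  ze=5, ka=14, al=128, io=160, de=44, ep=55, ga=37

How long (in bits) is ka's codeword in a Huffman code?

5

Build the tree from the bottom:
ze(5) + ka(14) → 19
19 + ga(37) → 56
de(44) + ep(55) → 99
56 + 99 → 155
al(128) + 155 → 283
io(160) + 283 → 443
ka's leaf is at depth 5, giving a 5-bit codeword.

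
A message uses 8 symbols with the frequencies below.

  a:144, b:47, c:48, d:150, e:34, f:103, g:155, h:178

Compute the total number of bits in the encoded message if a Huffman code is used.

2454

Merge the two smallest weights repeatedly:
e(34) + b(47) → 81
c(48) + 81 → 129
f(103) + 129 → 232
a(144) + d(150) → 294
g(155) + h(178) → 333
232 + 294 → 526
333 + 526 → 859
The encoded length is the sum of every internal node's weight: 81 + 129 + 232 + 294 + 333 + 526 + 859 = 2454 bits.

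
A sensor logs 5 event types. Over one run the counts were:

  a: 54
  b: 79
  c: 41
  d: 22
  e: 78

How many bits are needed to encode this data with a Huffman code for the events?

611

Greedily combine the two least-frequent nodes:
d(22) + c(41) → 63
a(54) + 63 → 117
e(78) + b(79) → 157
117 + 157 → 274
The encoded length is the sum of every internal node's weight: 63 + 117 + 157 + 274 = 611 bits.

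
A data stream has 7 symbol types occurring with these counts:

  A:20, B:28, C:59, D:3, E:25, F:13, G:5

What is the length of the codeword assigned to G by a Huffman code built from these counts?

5

Huffman merges, smallest pair first:
D(3) + G(5) → 8
8 + F(13) → 21
A(20) + 21 → 41
E(25) + B(28) → 53
41 + 53 → 94
C(59) + 94 → 153
G sits 5 levels below the root, so its codeword is 5 bits.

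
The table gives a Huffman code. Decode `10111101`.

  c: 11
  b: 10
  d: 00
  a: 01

bcca

Read left to right; each codeword is recognised as soon as it completes (prefix code):
  10→b | 11→c | 11→c | 01→a
Decoded message: bcca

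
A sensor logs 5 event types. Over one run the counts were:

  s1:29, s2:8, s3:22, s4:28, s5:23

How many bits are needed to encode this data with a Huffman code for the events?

Merge the two smallest weights repeatedly:
s2(8) + s3(22) → 30
s5(23) + s4(28) → 51
s1(29) + 30 → 59
51 + 59 → 110
The encoded length is the sum of every internal node's weight: 30 + 51 + 59 + 110 = 250 bits.

250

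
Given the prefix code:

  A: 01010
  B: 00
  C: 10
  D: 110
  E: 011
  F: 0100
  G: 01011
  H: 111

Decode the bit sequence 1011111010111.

Read left to right; each codeword is recognised as soon as it completes (prefix code):
  10→C | 111→H | 110→D | 10→C | 111→H
Decoded message: CHDCH

CHDCH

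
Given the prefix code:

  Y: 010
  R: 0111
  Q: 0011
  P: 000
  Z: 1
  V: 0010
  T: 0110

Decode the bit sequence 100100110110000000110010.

ZVTZZPPTY

Read left to right; each codeword is recognised as soon as it completes (prefix code):
  1→Z | 0010→V | 0110→T | 1→Z | 1→Z | 000→P | 000→P | 0110→T | 010→Y
Decoded message: ZVTZZPPTY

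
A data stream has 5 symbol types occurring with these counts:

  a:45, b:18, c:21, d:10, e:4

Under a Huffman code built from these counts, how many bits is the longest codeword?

4

Merge the two lowest-weight nodes at each step:
e(4) + d(10) → 14
14 + b(18) → 32
c(21) + 32 → 53
a(45) + 53 → 98
The rarest symbols sit at the bottom; the longest codeword is 4 bits.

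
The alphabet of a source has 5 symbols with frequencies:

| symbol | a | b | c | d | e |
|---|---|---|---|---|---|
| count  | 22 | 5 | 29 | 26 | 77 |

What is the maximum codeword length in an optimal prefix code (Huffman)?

Merge the two lowest-weight nodes at each step:
combine b(5), a(22) → 27
combine d(26), 27 → 53
combine c(29), 53 → 82
combine e(77), 82 → 159
The first pair merged (b, a) ends up deepest, at depth 4.

4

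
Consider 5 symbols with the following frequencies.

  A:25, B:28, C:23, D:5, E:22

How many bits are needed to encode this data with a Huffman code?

233

Build the Huffman tree bottom-up:
D(5) + E(22) → 27
C(23) + A(25) → 48
27 + B(28) → 55
48 + 55 → 103
The encoded length is the sum of every internal node's weight: 27 + 48 + 55 + 103 = 233 bits.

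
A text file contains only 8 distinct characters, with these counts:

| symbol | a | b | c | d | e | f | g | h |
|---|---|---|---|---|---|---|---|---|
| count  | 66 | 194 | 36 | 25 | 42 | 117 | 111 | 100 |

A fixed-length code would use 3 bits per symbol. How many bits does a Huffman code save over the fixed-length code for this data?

147

Fixed-length: 3 bits × 691 symbols = 2073 bits.
Huffman merges:
combine d(25), c(36) → 61
combine e(42), 61 → 103
combine a(66), h(100) → 166
combine 103, g(111) → 214
combine f(117), 166 → 283
combine b(194), 214 → 408
combine 283, 408 → 691
Huffman total = 61 + 103 + 166 + 214 + 283 + 408 + 691 = 1926 bits.
Saving = 2073 − 1926 = 147 bits.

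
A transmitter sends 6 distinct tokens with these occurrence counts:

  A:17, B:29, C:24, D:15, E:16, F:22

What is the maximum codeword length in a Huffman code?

3

Merge the two lowest-weight nodes at each step:
combine D(15), E(16) → 31
combine A(17), F(22) → 39
combine C(24), B(29) → 53
combine 31, 39 → 70
combine 53, 70 → 123
Maximum depth reached is 3.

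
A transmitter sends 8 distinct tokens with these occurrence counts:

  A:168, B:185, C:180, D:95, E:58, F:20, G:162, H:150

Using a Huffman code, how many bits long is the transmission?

2940

Merge the two smallest weights repeatedly:
F(20) + E(58) → 78
78 + D(95) → 173
H(150) + G(162) → 312
A(168) + 173 → 341
C(180) + B(185) → 365
312 + 341 → 653
365 + 653 → 1018
The encoded length is the sum of every internal node's weight: 78 + 173 + 312 + 341 + 365 + 653 + 1018 = 2940 bits.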